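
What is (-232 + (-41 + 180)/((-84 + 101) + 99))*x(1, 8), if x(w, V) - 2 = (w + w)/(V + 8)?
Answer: -455141/928 ≈ -490.45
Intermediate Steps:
x(w, V) = 2 + 2*w/(8 + V) (x(w, V) = 2 + (w + w)/(V + 8) = 2 + (2*w)/(8 + V) = 2 + 2*w/(8 + V))
(-232 + (-41 + 180)/((-84 + 101) + 99))*x(1, 8) = (-232 + (-41 + 180)/((-84 + 101) + 99))*(2*(8 + 8 + 1)/(8 + 8)) = (-232 + 139/(17 + 99))*(2*17/16) = (-232 + 139/116)*(2*(1/16)*17) = (-232 + 139*(1/116))*(17/8) = (-232 + 139/116)*(17/8) = -26773/116*17/8 = -455141/928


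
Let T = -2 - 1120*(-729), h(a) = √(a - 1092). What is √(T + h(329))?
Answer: √(816478 + I*√763) ≈ 903.59 + 0.02*I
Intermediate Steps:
h(a) = √(-1092 + a)
T = 816478 (T = -2 + 816480 = 816478)
√(T + h(329)) = √(816478 + √(-1092 + 329)) = √(816478 + √(-763)) = √(816478 + I*√763)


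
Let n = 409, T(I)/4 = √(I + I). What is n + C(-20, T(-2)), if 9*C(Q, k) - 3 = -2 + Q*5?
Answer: 398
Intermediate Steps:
T(I) = 4*√2*√I (T(I) = 4*√(I + I) = 4*√(2*I) = 4*(√2*√I) = 4*√2*√I)
C(Q, k) = ⅑ + 5*Q/9 (C(Q, k) = ⅓ + (-2 + Q*5)/9 = ⅓ + (-2 + 5*Q)/9 = ⅓ + (-2/9 + 5*Q/9) = ⅑ + 5*Q/9)
n + C(-20, T(-2)) = 409 + (⅑ + (5/9)*(-20)) = 409 + (⅑ - 100/9) = 409 - 11 = 398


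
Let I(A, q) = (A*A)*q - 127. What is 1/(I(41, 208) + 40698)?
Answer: 1/390219 ≈ 2.5627e-6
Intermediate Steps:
I(A, q) = -127 + q*A² (I(A, q) = A²*q - 127 = q*A² - 127 = -127 + q*A²)
1/(I(41, 208) + 40698) = 1/((-127 + 208*41²) + 40698) = 1/((-127 + 208*1681) + 40698) = 1/((-127 + 349648) + 40698) = 1/(349521 + 40698) = 1/390219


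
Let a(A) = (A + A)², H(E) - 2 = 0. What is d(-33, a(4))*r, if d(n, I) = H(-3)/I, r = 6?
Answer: 3/16 ≈ 0.18750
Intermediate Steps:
H(E) = 2 (H(E) = 2 + 0 = 2)
a(A) = 4*A² (a(A) = (2*A)² = 4*A²)
d(n, I) = 2/I
d(-33, a(4))*r = (2/((4*4²)))*6 = (2/((4*16)))*6 = (2/64)*6 = (2*(1/64))*6 = (1/32)*6 = 3/16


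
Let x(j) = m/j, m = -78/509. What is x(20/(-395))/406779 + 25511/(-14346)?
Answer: -880340581018/495057771801 ≈ -1.7783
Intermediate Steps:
m = -78/509 (m = -78*1/509 = -78/509 ≈ -0.15324)
x(j) = -78/(509*j)
x(20/(-395))/406779 + 25511/(-14346) = -78/(509*(20/(-395)))/406779 + 25511/(-14346) = -78/(509*(20*(-1/395)))*(1/406779) + 25511*(-1/14346) = -78/(509*(-4/79))*(1/406779) - 25511/14346 = -78/509*(-79/4)*(1/406779) - 25511/14346 = (3081/1018)*(1/406779) - 25511/14346 = 1027/138033674 - 25511/14346 = -880340581018/495057771801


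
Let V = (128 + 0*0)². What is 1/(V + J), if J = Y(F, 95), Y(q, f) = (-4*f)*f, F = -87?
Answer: -1/19716 ≈ -5.0720e-5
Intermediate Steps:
Y(q, f) = -4*f²
J = -36100 (J = -4*95² = -4*9025 = -36100)
V = 16384 (V = (128 + 0)² = 128² = 16384)
1/(V + J) = 1/(16384 - 36100) = 1/(-19716) = -1/19716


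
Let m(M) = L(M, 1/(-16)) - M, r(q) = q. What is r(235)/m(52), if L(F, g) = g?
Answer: -3760/833 ≈ -4.5138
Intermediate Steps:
m(M) = -1/16 - M (m(M) = 1/(-16) - M = -1/16 - M)
r(235)/m(52) = 235/(-1/16 - 1*52) = 235/(-1/16 - 52) = 235/(-833/16) = 235*(-16/833) = -3760/833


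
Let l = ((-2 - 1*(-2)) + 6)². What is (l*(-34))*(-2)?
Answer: 2448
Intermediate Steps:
l = 36 (l = ((-2 + 2) + 6)² = (0 + 6)² = 6² = 36)
(l*(-34))*(-2) = (36*(-34))*(-2) = -1224*(-2) = 2448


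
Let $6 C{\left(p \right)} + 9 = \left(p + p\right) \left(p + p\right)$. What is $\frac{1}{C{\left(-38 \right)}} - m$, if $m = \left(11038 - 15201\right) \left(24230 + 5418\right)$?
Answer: $\frac{711789806614}{5767} \approx 1.2342 \cdot 10^{8}$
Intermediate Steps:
$C{\left(p \right)} = - \frac{3}{2} + \frac{2 p^{2}}{3}$ ($C{\left(p \right)} = - \frac{3}{2} + \frac{\left(p + p\right) \left(p + p\right)}{6} = - \frac{3}{2} + \frac{2 p 2 p}{6} = - \frac{3}{2} + \frac{4 p^{2}}{6} = - \frac{3}{2} + \frac{2 p^{2}}{3}$)
$m = -123424624$ ($m = \left(-4163\right) 29648 = -123424624$)
$\frac{1}{C{\left(-38 \right)}} - m = \frac{1}{- \frac{3}{2} + \frac{2 \left(-38\right)^{2}}{3}} - -123424624 = \frac{1}{- \frac{3}{2} + \frac{2}{3} \cdot 1444} + 123424624 = \frac{1}{- \frac{3}{2} + \frac{2888}{3}} + 123424624 = \frac{1}{\frac{5767}{6}} + 123424624 = \frac{6}{5767} + 123424624 = \frac{711789806614}{5767}$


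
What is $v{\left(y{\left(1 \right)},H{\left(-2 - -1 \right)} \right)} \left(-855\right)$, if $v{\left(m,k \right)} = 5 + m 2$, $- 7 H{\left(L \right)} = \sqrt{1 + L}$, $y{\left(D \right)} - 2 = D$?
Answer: $-9405$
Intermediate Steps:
$y{\left(D \right)} = 2 + D$
$H{\left(L \right)} = - \frac{\sqrt{1 + L}}{7}$
$v{\left(m,k \right)} = 5 + 2 m$
$v{\left(y{\left(1 \right)},H{\left(-2 - -1 \right)} \right)} \left(-855\right) = \left(5 + 2 \left(2 + 1\right)\right) \left(-855\right) = \left(5 + 2 \cdot 3\right) \left(-855\right) = \left(5 + 6\right) \left(-855\right) = 11 \left(-855\right) = -9405$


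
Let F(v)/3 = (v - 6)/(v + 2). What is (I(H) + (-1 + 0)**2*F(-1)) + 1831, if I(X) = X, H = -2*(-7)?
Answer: 1824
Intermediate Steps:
F(v) = 3*(-6 + v)/(2 + v) (F(v) = 3*((v - 6)/(v + 2)) = 3*((-6 + v)/(2 + v)) = 3*(-6 + v)/(2 + v))
H = 14
(I(H) + (-1 + 0)**2*F(-1)) + 1831 = (14 + (-1 + 0)**2*(3*(-6 - 1)/(2 - 1))) + 1831 = (14 + (-1)**2*(3*(-7)/1)) + 1831 = (14 + 1*(3*1*(-7))) + 1831 = (14 + 1*(-21)) + 1831 = (14 - 21) + 1831 = -7 + 1831 = 1824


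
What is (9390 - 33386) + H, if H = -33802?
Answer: -57798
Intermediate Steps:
(9390 - 33386) + H = (9390 - 33386) - 33802 = -23996 - 33802 = -57798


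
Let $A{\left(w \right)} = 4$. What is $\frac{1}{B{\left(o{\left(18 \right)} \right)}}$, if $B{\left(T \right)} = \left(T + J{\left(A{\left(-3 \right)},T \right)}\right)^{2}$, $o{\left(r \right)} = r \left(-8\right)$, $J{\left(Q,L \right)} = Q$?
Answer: $\frac{1}{19600} \approx 5.102 \cdot 10^{-5}$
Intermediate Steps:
$o{\left(r \right)} = - 8 r$
$B{\left(T \right)} = \left(4 + T\right)^{2}$ ($B{\left(T \right)} = \left(T + 4\right)^{2} = \left(4 + T\right)^{2}$)
$\frac{1}{B{\left(o{\left(18 \right)} \right)}} = \frac{1}{\left(4 - 144\right)^{2}} = \frac{1}{\left(-140\right)^{2}} = \frac{1}{19600}$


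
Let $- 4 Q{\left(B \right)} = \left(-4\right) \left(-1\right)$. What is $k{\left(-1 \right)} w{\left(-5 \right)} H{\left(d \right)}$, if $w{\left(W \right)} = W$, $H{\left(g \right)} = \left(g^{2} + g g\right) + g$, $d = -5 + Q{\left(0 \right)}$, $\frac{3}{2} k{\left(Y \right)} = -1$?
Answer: $220$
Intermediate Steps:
$k{\left(Y \right)} = - \frac{2}{3}$ ($k{\left(Y \right)} = \frac{2}{3} \left(-1\right) = - \frac{2}{3}$)
$Q{\left(B \right)} = -1$ ($Q{\left(B \right)} = - \frac{\left(-4\right) \left(-1\right)}{4} = \left(- \frac{1}{4}\right) 4 = -1$)
$d = -6$ ($d = -5 - 1 = -6$)
$H{\left(g \right)} = g + 2 g^{2}$ ($H{\left(g \right)} = \left(g^{2} + g^{2}\right) + g = 2 g^{2} + g = g + 2 g^{2}$)
$k{\left(-1 \right)} w{\left(-5 \right)} H{\left(d \right)} = \left(- \frac{2}{3}\right) \left(-5\right) \left(- 6 \left(1 + 2 \left(-6\right)\right)\right) = \frac{10 \left(- 6 \left(1 - 12\right)\right)}{3} = \frac{10 \left(\left(-6\right) \left(-11\right)\right)}{3} = \frac{10}{3} \cdot 66 = 220$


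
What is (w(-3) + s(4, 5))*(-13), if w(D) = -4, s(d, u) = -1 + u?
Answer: 0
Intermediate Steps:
(w(-3) + s(4, 5))*(-13) = (-4 + (-1 + 5))*(-13) = (-4 + 4)*(-13) = 0*(-13) = 0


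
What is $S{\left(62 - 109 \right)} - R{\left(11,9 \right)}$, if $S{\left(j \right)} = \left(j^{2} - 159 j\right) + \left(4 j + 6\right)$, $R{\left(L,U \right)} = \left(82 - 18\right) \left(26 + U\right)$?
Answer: $7260$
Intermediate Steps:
$R{\left(L,U \right)} = 1664 + 64 U$ ($R{\left(L,U \right)} = 64 \left(26 + U\right) = 1664 + 64 U$)
$S{\left(j \right)} = 6 + j^{2} - 155 j$ ($S{\left(j \right)} = \left(j^{2} - 159 j\right) + \left(6 + 4 j\right) = 6 + j^{2} - 155 j$)
$S{\left(62 - 109 \right)} - R{\left(11,9 \right)} = \left(6 + \left(62 - 109\right)^{2} - 155 \left(62 - 109\right)\right) - \left(1664 + 64 \cdot 9\right) = \left(6 + \left(62 - 109\right)^{2} - 155 \left(62 - 109\right)\right) - \left(1664 + 576\right) = \left(6 + \left(-47\right)^{2} - -7285\right) - 2240 = \left(6 + 2209 + 7285\right) - 2240 = 9500 - 2240 = 7260$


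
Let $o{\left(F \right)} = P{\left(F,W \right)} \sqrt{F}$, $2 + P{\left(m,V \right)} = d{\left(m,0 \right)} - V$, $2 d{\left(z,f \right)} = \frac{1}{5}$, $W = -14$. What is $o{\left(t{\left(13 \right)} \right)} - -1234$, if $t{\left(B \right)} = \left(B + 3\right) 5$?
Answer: $1234 + \frac{242 \sqrt{5}}{5} \approx 1342.2$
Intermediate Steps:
$d{\left(z,f \right)} = \frac{1}{10}$ ($d{\left(z,f \right)} = \frac{1}{2 \cdot 5} = \frac{1}{2} \cdot \frac{1}{5} = \frac{1}{10}$)
$P{\left(m,V \right)} = - \frac{19}{10} - V$ ($P{\left(m,V \right)} = -2 - \left(- \frac{1}{10} + V\right) = - \frac{19}{10} - V$)
$t{\left(B \right)} = 15 + 5 B$ ($t{\left(B \right)} = \left(3 + B\right) 5 = 15 + 5 B$)
$o{\left(F \right)} = \frac{121 \sqrt{F}}{10}$ ($o{\left(F \right)} = \left(- \frac{19}{10} - -14\right) \sqrt{F} = \left(- \frac{19}{10} + 14\right) \sqrt{F} = \frac{121 \sqrt{F}}{10}$)
$o{\left(t{\left(13 \right)} \right)} - -1234 = \frac{121 \sqrt{15 + 5 \cdot 13}}{10} - -1234 = \frac{121 \sqrt{15 + 65}}{10} + 1234 = \frac{121 \sqrt{80}}{10} + 1234 = \frac{121 \cdot 4 \sqrt{5}}{10} + 1234 = \frac{242 \sqrt{5}}{5} + 1234 = 1234 + \frac{242 \sqrt{5}}{5}$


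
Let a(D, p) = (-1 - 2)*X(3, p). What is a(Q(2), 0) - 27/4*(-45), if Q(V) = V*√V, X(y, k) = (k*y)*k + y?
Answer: 1179/4 ≈ 294.75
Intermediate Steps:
X(y, k) = y + y*k² (X(y, k) = y*k² + y = y + y*k²)
Q(V) = V^(3/2)
a(D, p) = -9 - 9*p² (a(D, p) = (-1 - 2)*(3*(1 + p²)) = -3*(3 + 3*p²) = -9 - 9*p²)
a(Q(2), 0) - 27/4*(-45) = (-9 - 9*0²) - 27/4*(-45) = (-9 - 9*0) - 27*¼*(-45) = (-9 + 0) - 27/4*(-45) = -9 + 1215/4 = 1179/4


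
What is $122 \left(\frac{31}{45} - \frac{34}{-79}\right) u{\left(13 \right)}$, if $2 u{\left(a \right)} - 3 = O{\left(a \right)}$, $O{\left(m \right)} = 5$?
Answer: $\frac{1941752}{3555} \approx 546.2$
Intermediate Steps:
$u{\left(a \right)} = 4$ ($u{\left(a \right)} = \frac{3}{2} + \frac{1}{2} \cdot 5 = \frac{3}{2} + \frac{5}{2} = 4$)
$122 \left(\frac{31}{45} - \frac{34}{-79}\right) u{\left(13 \right)} = 122 \left(\frac{31}{45} - \frac{34}{-79}\right) 4 = 122 \left(31 \cdot \frac{1}{45} - - \frac{34}{79}\right) 4 = 122 \left(\frac{31}{45} + \frac{34}{79}\right) 4 = 122 \cdot \frac{3979}{3555} \cdot 4 = \frac{485438}{3555} \cdot 4 = \frac{1941752}{3555}$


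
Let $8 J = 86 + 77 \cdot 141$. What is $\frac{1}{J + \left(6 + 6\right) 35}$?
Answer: $\frac{8}{14303} \approx 0.00055932$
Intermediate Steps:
$J = \frac{10943}{8}$ ($J = \frac{86 + 77 \cdot 141}{8} = \frac{86 + 10857}{8} = \frac{1}{8} \cdot 10943 = \frac{10943}{8} \approx 1367.9$)
$\frac{1}{J + \left(6 + 6\right) 35} = \frac{1}{\frac{10943}{8} + \left(6 + 6\right) 35} = \frac{1}{\frac{10943}{8} + 12 \cdot 35} = \frac{1}{\frac{10943}{8} + 420} = \frac{1}{\frac{14303}{8}} = \frac{8}{14303}$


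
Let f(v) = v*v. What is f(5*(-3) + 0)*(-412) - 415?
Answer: -93115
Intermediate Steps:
f(v) = v**2
f(5*(-3) + 0)*(-412) - 415 = (5*(-3) + 0)**2*(-412) - 415 = (-15 + 0)**2*(-412) - 415 = (-15)**2*(-412) - 415 = 225*(-412) - 415 = -92700 - 415 = -93115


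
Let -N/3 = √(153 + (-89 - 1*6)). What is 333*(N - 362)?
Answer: -120546 - 999*√58 ≈ -1.2815e+5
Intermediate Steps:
N = -3*√58 (N = -3*√(153 + (-89 - 1*6)) = -3*√(153 + (-89 - 6)) = -3*√(153 - 95) = -3*√58 ≈ -22.847)
333*(N - 362) = 333*(-3*√58 - 362) = 333*(-362 - 3*√58) = -120546 - 999*√58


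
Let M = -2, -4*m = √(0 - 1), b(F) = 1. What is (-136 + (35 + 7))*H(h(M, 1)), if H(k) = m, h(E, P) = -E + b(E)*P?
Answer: 47*I/2 ≈ 23.5*I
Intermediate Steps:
m = -I/4 (m = -√(0 - 1)/4 = -I/4 ≈ -0.25*I)
h(E, P) = P - E (h(E, P) = -E + 1*P = -E + P = P - E)
H(k) = -I/4
(-136 + (35 + 7))*H(h(M, 1)) = (-136 + (35 + 7))*(-I/4) = (-136 + 42)*(-I/4) = -(-47)*I/2 = 47*I/2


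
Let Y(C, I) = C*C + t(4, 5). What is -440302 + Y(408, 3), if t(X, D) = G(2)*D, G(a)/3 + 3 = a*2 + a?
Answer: -273793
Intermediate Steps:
G(a) = -9 + 9*a (G(a) = -9 + 3*(a*2 + a) = -9 + 3*(2*a + a) = -9 + 3*(3*a) = -9 + 9*a)
t(X, D) = 9*D (t(X, D) = (-9 + 9*2)*D = (-9 + 18)*D = 9*D)
Y(C, I) = 45 + C² (Y(C, I) = C*C + 9*5 = C² + 45 = 45 + C²)
-440302 + Y(408, 3) = -440302 + (45 + 408²) = -440302 + (45 + 166464) = -440302 + 166509 = -273793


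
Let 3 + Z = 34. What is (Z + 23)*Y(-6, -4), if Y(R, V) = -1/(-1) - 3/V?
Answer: 189/2 ≈ 94.500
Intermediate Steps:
Z = 31 (Z = -3 + 34 = 31)
Y(R, V) = 1 - 3/V (Y(R, V) = -1*(-1) - 3/V = 1 - 3/V)
(Z + 23)*Y(-6, -4) = (31 + 23)*((-3 - 4)/(-4)) = 54*(-¼*(-7)) = 54*(7/4) = 189/2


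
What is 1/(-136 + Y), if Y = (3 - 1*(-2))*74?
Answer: 1/234 ≈ 0.0042735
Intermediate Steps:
Y = 370 (Y = (3 + 2)*74 = 5*74 = 370)
1/(-136 + Y) = 1/(-136 + 370) = 1/234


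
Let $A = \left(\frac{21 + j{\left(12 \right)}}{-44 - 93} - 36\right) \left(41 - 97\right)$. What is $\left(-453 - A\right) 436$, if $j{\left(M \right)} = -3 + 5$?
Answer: $- \frac{148039876}{137} \approx -1.0806 \cdot 10^{6}$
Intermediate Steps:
$j{\left(M \right)} = 2$
$A = \frac{277480}{137}$ ($A = \left(\frac{21 + 2}{-44 - 93} - 36\right) \left(41 - 97\right) = \left(\frac{23}{-137} - 36\right) \left(-56\right) = \left(23 \left(- \frac{1}{137}\right) - 36\right) \left(-56\right) = \left(- \frac{23}{137} - 36\right) \left(-56\right) = \left(- \frac{4955}{137}\right) \left(-56\right) = \frac{277480}{137} \approx 2025.4$)
$\left(-453 - A\right) 436 = \left(-453 - \frac{277480}{137}\right) 436 = \left(- \frac{339541}{137}\right) 436 = - \frac{148039876}{137}$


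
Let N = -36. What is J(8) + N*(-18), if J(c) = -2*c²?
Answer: 520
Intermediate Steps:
J(8) + N*(-18) = -2*8² - 36*(-18) = -2*64 + 648 = -128 + 648 = 520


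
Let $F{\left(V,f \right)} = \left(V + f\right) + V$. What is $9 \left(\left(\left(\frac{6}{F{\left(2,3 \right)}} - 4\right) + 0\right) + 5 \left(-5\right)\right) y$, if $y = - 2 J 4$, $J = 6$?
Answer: $\frac{85104}{7} \approx 12158.0$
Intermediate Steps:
$F{\left(V,f \right)} = f + 2 V$
$y = -48$ ($y = \left(-2\right) 6 \cdot 4 = \left(-12\right) 4 = -48$)
$9 \left(\left(\left(\frac{6}{F{\left(2,3 \right)}} - 4\right) + 0\right) + 5 \left(-5\right)\right) y = 9 \left(\left(\left(\frac{6}{3 + 2 \cdot 2} - 4\right) + 0\right) + 5 \left(-5\right)\right) \left(-48\right) = 9 \left(\left(\left(\frac{6}{3 + 4} - 4\right) + 0\right) - 25\right) \left(-48\right) = 9 \left(\left(\left(\frac{6}{7} - 4\right) + 0\right) - 25\right) \left(-48\right) = 9 \left(\left(- \frac{22}{7} + 0\right) - 25\right) \left(-48\right) = 9 \left(- \frac{22}{7} - 25\right) \left(-48\right) = 9 \left(- \frac{197}{7}\right) \left(-48\right) = \left(- \frac{1773}{7}\right) \left(-48\right) = \frac{85104}{7}$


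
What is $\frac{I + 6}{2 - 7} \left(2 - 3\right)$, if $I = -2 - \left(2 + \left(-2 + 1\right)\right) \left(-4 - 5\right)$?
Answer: $\frac{13}{5} \approx 2.6$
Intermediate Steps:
$I = 7$ ($I = -2 - \left(2 - 1\right) \left(-9\right) = -2 - 1 \left(-9\right) = -2 - -9 = -2 + 9 = 7$)
$\frac{I + 6}{2 - 7} \left(2 - 3\right) = \frac{7 + 6}{2 - 7} \left(2 - 3\right) = \frac{13}{-5} \left(-1\right) = 13 \left(- \frac{1}{5}\right) \left(-1\right) = \left(- \frac{13}{5}\right) \left(-1\right) = \frac{13}{5}$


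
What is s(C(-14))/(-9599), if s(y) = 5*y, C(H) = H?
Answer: 70/9599 ≈ 0.0072924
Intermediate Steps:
s(C(-14))/(-9599) = (5*(-14))/(-9599) = -70*(-1/9599) = 70/9599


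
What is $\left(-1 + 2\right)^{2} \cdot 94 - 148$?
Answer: $-54$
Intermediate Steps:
$\left(-1 + 2\right)^{2} \cdot 94 - 148 = 1^{2} \cdot 94 - 148 = 1 \cdot 94 - 148 = 94 - 148 = -54$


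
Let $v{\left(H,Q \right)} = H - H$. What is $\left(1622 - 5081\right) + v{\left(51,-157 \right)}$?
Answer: $-3459$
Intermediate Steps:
$v{\left(H,Q \right)} = 0$
$\left(1622 - 5081\right) + v{\left(51,-157 \right)} = \left(1622 - 5081\right) + 0 = -3459 + 0 = -3459$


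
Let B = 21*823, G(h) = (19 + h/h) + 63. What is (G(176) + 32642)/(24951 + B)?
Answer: 32725/42234 ≈ 0.77485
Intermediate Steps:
G(h) = 83 (G(h) = (19 + 1) + 63 = 20 + 63 = 83)
B = 17283
(G(176) + 32642)/(24951 + B) = (83 + 32642)/(24951 + 17283) = 32725/42234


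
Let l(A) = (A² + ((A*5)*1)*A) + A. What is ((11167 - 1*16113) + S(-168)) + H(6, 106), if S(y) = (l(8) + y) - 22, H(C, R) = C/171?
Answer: -270406/57 ≈ -4744.0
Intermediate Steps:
l(A) = A + 6*A² (l(A) = (A² + ((5*A)*1)*A) + A = (A² + (5*A)*A) + A = (A² + 5*A²) + A = 6*A² + A = A + 6*A²)
H(C, R) = C/171 (H(C, R) = C*(1/171) = C/171)
S(y) = 370 + y (S(y) = (8*(1 + 6*8) + y) - 22 = (8*(1 + 48) + y) - 22 = (8*49 + y) - 22 = (392 + y) - 22 = 370 + y)
((11167 - 1*16113) + S(-168)) + H(6, 106) = ((11167 - 1*16113) + (370 - 168)) + (1/171)*6 = ((11167 - 16113) + 202) + 2/57 = (-4946 + 202) + 2/57 = -4744 + 2/57 = -270406/57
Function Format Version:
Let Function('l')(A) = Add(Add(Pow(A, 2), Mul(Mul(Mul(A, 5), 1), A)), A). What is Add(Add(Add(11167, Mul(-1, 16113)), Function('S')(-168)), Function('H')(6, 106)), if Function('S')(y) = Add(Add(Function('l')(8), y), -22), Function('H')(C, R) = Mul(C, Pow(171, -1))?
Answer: Rational(-270406, 57) ≈ -4744.0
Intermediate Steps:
Function('l')(A) = Add(A, Mul(6, Pow(A, 2))) (Function('l')(A) = Add(Add(Pow(A, 2), Mul(Mul(Mul(5, A), 1), A)), A) = Add(Add(Pow(A, 2), Mul(Mul(5, A), A)), A) = Add(Add(Pow(A, 2), Mul(5, Pow(A, 2))), A) = Add(Mul(6, Pow(A, 2)), A) = Add(A, Mul(6, Pow(A, 2))))
Function('H')(C, R) = Mul(Rational(1, 171), C) (Function('H')(C, R) = Mul(C, Rational(1, 171)) = Mul(Rational(1, 171), C))
Function('S')(y) = Add(370, y) (Function('S')(y) = Add(Add(Mul(8, Add(1, Mul(6, 8))), y), -22) = Add(Add(Mul(8, Add(1, 48)), y), -22) = Add(Add(Mul(8, 49), y), -22) = Add(Add(392, y), -22) = Add(370, y))
Add(Add(Add(11167, Mul(-1, 16113)), Function('S')(-168)), Function('H')(6, 106)) = Add(Add(Add(11167, Mul(-1, 16113)), Add(370, -168)), Mul(Rational(1, 171), 6)) = Add(Add(Add(11167, -16113), 202), Rational(2, 57)) = Add(Add(-4946, 202), Rational(2, 57)) = Add(-4744, Rational(2, 57)) = Rational(-270406, 57)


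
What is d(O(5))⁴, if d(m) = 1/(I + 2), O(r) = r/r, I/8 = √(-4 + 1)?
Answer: I/(16*(752*√3 + 2017*I)) ≈ 2.1868e-5 + 1.4121e-5*I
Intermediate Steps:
I = 8*I*√3 (I = 8*√(-4 + 1) = 8*√(-3) = 8*(I*√3) = 8*I*√3 ≈ 13.856*I)
O(r) = 1
d(m) = 1/(2 + 8*I*√3) (d(m) = 1/(8*I*√3 + 2) = 1/(2 + 8*I*√3))
d(O(5))⁴ = (1/98 - 2*I*√3/49)⁴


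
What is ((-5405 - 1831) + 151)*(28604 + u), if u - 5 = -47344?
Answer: 132737475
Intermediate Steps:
u = -47339 (u = 5 - 47344 = -47339)
((-5405 - 1831) + 151)*(28604 + u) = ((-5405 - 1831) + 151)*(28604 - 47339) = (-7236 + 151)*(-18735) = -7085*(-18735) = 132737475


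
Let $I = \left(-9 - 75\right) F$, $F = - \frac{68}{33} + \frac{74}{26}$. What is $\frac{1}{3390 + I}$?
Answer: $\frac{143}{475334} \approx 0.00030084$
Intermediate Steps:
$F = \frac{337}{429}$ ($F = \left(-68\right) \frac{1}{33} + 74 \cdot \frac{1}{26} = - \frac{68}{33} + \frac{37}{13} = \frac{337}{429} \approx 0.78555$)
$I = - \frac{9436}{143}$ ($I = \left(-9 - 75\right) \frac{337}{429} = \left(-84\right) \frac{337}{429} = - \frac{9436}{143} \approx -65.986$)
$\frac{1}{3390 + I} = \frac{1}{3390 - \frac{9436}{143}} = \frac{1}{\frac{475334}{143}} = \frac{143}{475334}$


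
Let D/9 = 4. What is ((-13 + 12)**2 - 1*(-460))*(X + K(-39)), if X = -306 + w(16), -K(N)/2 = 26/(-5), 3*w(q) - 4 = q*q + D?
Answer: -1361794/15 ≈ -90786.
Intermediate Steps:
D = 36 (D = 9*4 = 36)
w(q) = 40/3 + q**2/3 (w(q) = 4/3 + (q*q + 36)/3 = 4/3 + (q**2 + 36)/3 = 4/3 + (36 + q**2)/3 = 4/3 + (12 + q**2/3) = 40/3 + q**2/3)
K(N) = 52/5 (K(N) = -52/(-5) = -52*(-1)/5 = -2*(-26/5) = 52/5)
X = -622/3 (X = -306 + (40/3 + (1/3)*16**2) = -306 + (40/3 + (1/3)*256) = -306 + (40/3 + 256/3) = -306 + 296/3 = -622/3 ≈ -207.33)
((-13 + 12)**2 - 1*(-460))*(X + K(-39)) = ((-13 + 12)**2 - 1*(-460))*(-622/3 + 52/5) = ((-1)**2 + 460)*(-2954/15) = (1 + 460)*(-2954/15) = 461*(-2954/15) = -1361794/15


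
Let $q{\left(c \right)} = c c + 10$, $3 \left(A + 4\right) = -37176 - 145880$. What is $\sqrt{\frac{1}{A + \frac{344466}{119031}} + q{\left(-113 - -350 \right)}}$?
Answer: $\frac{\sqrt{2963707508600350462785430}}{7263244570} \approx 237.02$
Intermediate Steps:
$A = - \frac{183068}{3}$ ($A = -4 + \frac{-37176 - 145880}{3} = -4 + \frac{1}{3} \left(-183056\right) = -4 - \frac{183056}{3} = - \frac{183068}{3} \approx -61023.0$)
$q{\left(c \right)} = 10 + c^{2}$ ($q{\left(c \right)} = c^{2} + 10 = 10 + c^{2}$)
$\sqrt{\frac{1}{A + \frac{344466}{119031}} + q{\left(-113 - -350 \right)}} = \sqrt{\frac{1}{- \frac{183068}{3} + \frac{344466}{119031}} + \left(10 + \left(-113 - -350\right)^{2}\right)} = \sqrt{\frac{1}{- \frac{183068}{3} + 344466 \cdot \frac{1}{119031}} + \left(10 + \left(-113 + 350\right)^{2}\right)} = \sqrt{\frac{1}{- \frac{183068}{3} + \frac{114822}{39677}} + \left(10 + 237^{2}\right)} = \sqrt{\frac{1}{- \frac{7263244570}{119031}} + \left(10 + 56169\right)} = \sqrt{- \frac{119031}{7263244570} + 56179} = \sqrt{\frac{408041816578999}{7263244570}} = \frac{\sqrt{2963707508600350462785430}}{7263244570}$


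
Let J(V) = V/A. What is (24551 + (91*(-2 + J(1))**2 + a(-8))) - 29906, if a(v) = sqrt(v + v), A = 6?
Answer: -181769/36 + 4*I ≈ -5049.1 + 4.0*I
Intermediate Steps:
J(V) = V/6
a(v) = sqrt(2)*sqrt(v) (a(v) = sqrt(2*v) = sqrt(2)*sqrt(v))
(24551 + (91*(-2 + J(1))**2 + a(-8))) - 29906 = (24551 + (91*(-2 + (1/6)*1)**2 + sqrt(2)*sqrt(-8))) - 29906 = (24551 + (91*(-2 + 1/6)**2 + sqrt(2)*(2*I*sqrt(2)))) - 29906 = (24551 + (91*(-11/6)**2 + 4*I)) - 29906 = (24551 + (91*(121/36) + 4*I)) - 29906 = (24551 + (11011/36 + 4*I)) - 29906 = (894847/36 + 4*I) - 29906 = -181769/36 + 4*I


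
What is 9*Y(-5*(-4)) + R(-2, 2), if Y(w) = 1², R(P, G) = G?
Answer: 11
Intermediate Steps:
Y(w) = 1
9*Y(-5*(-4)) + R(-2, 2) = 9*1 + 2 = 9 + 2 = 11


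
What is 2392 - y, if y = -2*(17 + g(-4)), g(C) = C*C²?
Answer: 2298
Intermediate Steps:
g(C) = C³
y = 94 (y = -2*(17 + (-4)³) = -2*(17 - 64) = -2*(-47) = 94)
2392 - y = 2392 - 1*94 = 2392 - 94 = 2298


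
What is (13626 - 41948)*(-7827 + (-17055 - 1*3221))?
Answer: 795933166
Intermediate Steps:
(13626 - 41948)*(-7827 + (-17055 - 1*3221)) = -28322*(-7827 + (-17055 - 3221)) = -28322*(-7827 - 20276) = -28322*(-28103) = 795933166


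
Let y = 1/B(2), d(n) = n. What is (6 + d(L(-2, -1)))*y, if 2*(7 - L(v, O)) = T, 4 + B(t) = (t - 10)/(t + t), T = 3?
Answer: -23/12 ≈ -1.9167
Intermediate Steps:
B(t) = -4 + (-10 + t)/(2*t) (B(t) = -4 + (t - 10)/(t + t) = -4 + (-10 + t)/((2*t)) = -4 + (-10 + t)*(1/(2*t)) = -4 + (-10 + t)/(2*t))
L(v, O) = 11/2 (L(v, O) = 7 - ½*3 = 7 - 3/2 = 11/2)
y = -⅙ (y = 1/(-7/2 - 5/2) = 1/(-6) = -⅙ ≈ -0.16667)
(6 + d(L(-2, -1)))*y = (6 + 11/2)*(-⅙) = (23/2)*(-⅙) = -23/12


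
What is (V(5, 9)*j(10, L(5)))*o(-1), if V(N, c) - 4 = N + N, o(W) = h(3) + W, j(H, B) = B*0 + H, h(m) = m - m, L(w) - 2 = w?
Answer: -140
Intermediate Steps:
L(w) = 2 + w
h(m) = 0
j(H, B) = H (j(H, B) = 0 + H = H)
o(W) = W (o(W) = 0 + W = W)
V(N, c) = 4 + 2*N (V(N, c) = 4 + (N + N) = 4 + 2*N)
(V(5, 9)*j(10, L(5)))*o(-1) = ((4 + 2*5)*10)*(-1) = ((4 + 10)*10)*(-1) = (14*10)*(-1) = 140*(-1) = -140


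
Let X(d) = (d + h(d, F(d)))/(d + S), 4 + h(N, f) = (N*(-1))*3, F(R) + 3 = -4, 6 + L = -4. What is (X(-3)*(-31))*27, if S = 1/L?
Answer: 540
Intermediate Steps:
L = -10 (L = -6 - 4 = -10)
F(R) = -7 (F(R) = -3 - 4 = -7)
h(N, f) = -4 - 3*N (h(N, f) = -4 + (N*(-1))*3 = -4 - N*3 = -4 - 3*N)
S = -⅒ (S = 1/(-10) = -⅒ ≈ -0.10000)
X(d) = (-4 - 2*d)/(-⅒ + d) (X(d) = (d + (-4 - 3*d))/(d - ⅒) = (-4 - 2*d)/(-⅒ + d))
(X(-3)*(-31))*27 = ((20*(-2 - 1*(-3))/(-1 + 10*(-3)))*(-31))*27 = ((20*(-2 + 3)/(-1 - 30))*(-31))*27 = ((20*1/(-31))*(-31))*27 = ((20*(-1/31)*1)*(-31))*27 = -20/31*(-31)*27 = 20*27 = 540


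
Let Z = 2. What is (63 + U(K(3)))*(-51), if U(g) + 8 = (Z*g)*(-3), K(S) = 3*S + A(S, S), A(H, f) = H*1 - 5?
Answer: -663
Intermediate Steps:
A(H, f) = -5 + H (A(H, f) = H - 5 = -5 + H)
K(S) = -5 + 4*S (K(S) = 3*S + (-5 + S) = -5 + 4*S)
U(g) = -8 - 6*g (U(g) = -8 + (2*g)*(-3) = -8 - 6*g)
(63 + U(K(3)))*(-51) = (63 + (-8 - 6*(-5 + 4*3)))*(-51) = (63 + (-8 - 6*(-5 + 12)))*(-51) = (63 + (-8 - 6*7))*(-51) = (63 + (-8 - 42))*(-51) = (63 - 50)*(-51) = 13*(-51) = -663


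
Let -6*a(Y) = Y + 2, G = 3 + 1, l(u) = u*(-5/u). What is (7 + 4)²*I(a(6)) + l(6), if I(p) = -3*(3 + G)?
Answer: -2546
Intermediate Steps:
l(u) = -5
G = 4
a(Y) = -⅓ - Y/6 (a(Y) = -(Y + 2)/6 = -(2 + Y)/6 = -⅓ - Y/6)
I(p) = -21 (I(p) = -3*(3 + 4) = -3*7 = -21)
(7 + 4)²*I(a(6)) + l(6) = (7 + 4)²*(-21) - 5 = 11²*(-21) - 5 = 121*(-21) - 5 = -2541 - 5 = -2546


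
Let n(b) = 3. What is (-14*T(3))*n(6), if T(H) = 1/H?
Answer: -14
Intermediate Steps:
(-14*T(3))*n(6) = -14/3*3 = -14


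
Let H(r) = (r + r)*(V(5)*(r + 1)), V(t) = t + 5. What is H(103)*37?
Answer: 7926880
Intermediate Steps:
V(t) = 5 + t
H(r) = 2*r*(10 + 10*r) (H(r) = (r + r)*((5 + 5)*(r + 1)) = (2*r)*(10*(1 + r)) = (2*r)*(10 + 10*r) = 2*r*(10 + 10*r))
H(103)*37 = (20*103*(1 + 103))*37 = (20*103*104)*37 = 214240*37 = 7926880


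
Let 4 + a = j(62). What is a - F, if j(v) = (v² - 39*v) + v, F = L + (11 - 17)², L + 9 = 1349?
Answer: 108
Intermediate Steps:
L = 1340 (L = -9 + 1349 = 1340)
F = 1376 (F = 1340 + (11 - 17)² = 1340 + (-6)² = 1340 + 36 = 1376)
j(v) = v² - 38*v
a = 1484 (a = -4 + 62*(-38 + 62) = -4 + 62*24 = -4 + 1488 = 1484)
a - F = 1484 - 1*1376 = 1484 - 1376 = 108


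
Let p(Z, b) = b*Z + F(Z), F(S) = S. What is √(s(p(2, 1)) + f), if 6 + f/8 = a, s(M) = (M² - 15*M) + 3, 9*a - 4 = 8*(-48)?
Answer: I*√3841/3 ≈ 20.659*I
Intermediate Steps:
a = -380/9 (a = 4/9 + (8*(-48))/9 = 4/9 + (⅑)*(-384) = 4/9 - 128/3 = -380/9 ≈ -42.222)
p(Z, b) = Z + Z*b (p(Z, b) = b*Z + Z = Z*b + Z = Z + Z*b)
s(M) = 3 + M² - 15*M
f = -3472/9 (f = -48 + 8*(-380/9) = -48 - 3040/9 = -3472/9 ≈ -385.78)
√(s(p(2, 1)) + f) = √((3 + (2*(1 + 1))² - 30*(1 + 1)) - 3472/9) = √((3 + (2*2)² - 30*2) - 3472/9) = √((3 + 4² - 15*4) - 3472/9) = √((3 + 16 - 60) - 3472/9) = √(-41 - 3472/9) = √(-3841/9) = I*√3841/3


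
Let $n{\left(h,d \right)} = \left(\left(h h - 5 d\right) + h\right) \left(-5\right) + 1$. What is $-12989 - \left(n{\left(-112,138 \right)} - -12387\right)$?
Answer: $33333$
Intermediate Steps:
$n{\left(h,d \right)} = 1 - 5 h - 5 h^{2} + 25 d$ ($n{\left(h,d \right)} = \left(\left(h^{2} - 5 d\right) + h\right) \left(-5\right) + 1 = \left(h + h^{2} - 5 d\right) \left(-5\right) + 1 = \left(- 5 h - 5 h^{2} + 25 d\right) + 1 = 1 - 5 h - 5 h^{2} + 25 d$)
$-12989 - \left(n{\left(-112,138 \right)} - -12387\right) = -12989 - \left(\left(1 - -560 - 5 \left(-112\right)^{2} + 25 \cdot 138\right) - -12387\right) = -12989 - \left(\left(1 + 560 - 62720 + 3450\right) + 12387\right) = -12989 - \left(-58709 + 12387\right) = -12989 - -46322 = -12989 + 46322 = 33333$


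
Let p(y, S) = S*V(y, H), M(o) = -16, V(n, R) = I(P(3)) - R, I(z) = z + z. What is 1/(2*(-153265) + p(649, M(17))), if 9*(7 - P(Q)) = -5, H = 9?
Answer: -9/2759650 ≈ -3.2613e-6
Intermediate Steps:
P(Q) = 68/9 (P(Q) = 7 - 1/9*(-5) = 7 + 5/9 = 68/9)
I(z) = 2*z
V(n, R) = 136/9 - R (V(n, R) = 2*(68/9) - R = 136/9 - R)
p(y, S) = 55*S/9 (p(y, S) = S*(136/9 - 1*9) = S*(136/9 - 9) = S*(55/9) = 55*S/9)
1/(2*(-153265) + p(649, M(17))) = 1/(2*(-153265) + (55/9)*(-16)) = 1/(-306530 - 880/9) = 1/(-2759650/9) = -9/2759650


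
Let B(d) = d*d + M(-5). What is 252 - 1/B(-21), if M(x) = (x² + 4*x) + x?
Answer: 111131/441 ≈ 252.00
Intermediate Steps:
M(x) = x² + 5*x
B(d) = d² (B(d) = d*d - 5*(5 - 5) = d² - 5*0 = d² + 0 = d²)
252 - 1/B(-21) = 252 - 1/((-21)²) = 252 - 1/441 = 111131/441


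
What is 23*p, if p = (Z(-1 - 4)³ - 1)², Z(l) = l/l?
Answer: 0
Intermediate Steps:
Z(l) = 1
p = 0 (p = (1³ - 1)² = (1 - 1)² = 0² = 0)
23*p = 23*0 = 0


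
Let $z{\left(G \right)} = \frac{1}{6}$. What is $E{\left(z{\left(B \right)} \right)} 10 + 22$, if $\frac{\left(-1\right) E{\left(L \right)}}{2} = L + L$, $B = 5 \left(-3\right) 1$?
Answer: $\frac{46}{3} \approx 15.333$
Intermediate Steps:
$B = -15$ ($B = \left(-15\right) 1 = -15$)
$z{\left(G \right)} = \frac{1}{6}$
$E{\left(L \right)} = - 4 L$ ($E{\left(L \right)} = - 2 \left(L + L\right) = - 2 \cdot 2 L = - 4 L$)
$E{\left(z{\left(B \right)} \right)} 10 + 22 = \left(-4\right) \frac{1}{6} \cdot 10 + 22 = \left(- \frac{2}{3}\right) 10 + 22 = - \frac{20}{3} + 22 = \frac{46}{3}$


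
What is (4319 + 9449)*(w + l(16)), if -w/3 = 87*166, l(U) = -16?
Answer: -596732656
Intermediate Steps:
w = -43326 (w = -261*166 = -3*14442 = -43326)
(4319 + 9449)*(w + l(16)) = (4319 + 9449)*(-43326 - 16) = 13768*(-43342) = -596732656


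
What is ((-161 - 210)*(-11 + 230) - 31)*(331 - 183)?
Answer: -12029440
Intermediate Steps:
((-161 - 210)*(-11 + 230) - 31)*(331 - 183) = (-371*219 - 31)*148 = (-81249 - 31)*148 = -81280*148 = -12029440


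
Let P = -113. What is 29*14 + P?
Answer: 293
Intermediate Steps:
29*14 + P = 29*14 - 113 = 406 - 113 = 293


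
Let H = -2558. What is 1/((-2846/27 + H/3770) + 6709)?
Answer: 50895/336055312 ≈ 0.00015145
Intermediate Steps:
1/((-2846/27 + H/3770) + 6709) = 1/((-2846/27 - 2558/3770) + 6709) = 1/((-2846*1/27 - 2558*1/3770) + 6709) = 1/((-2846/27 - 1279/1885) + 6709) = 1/(-5399243/50895 + 6709) = 1/(336055312/50895) = 50895/336055312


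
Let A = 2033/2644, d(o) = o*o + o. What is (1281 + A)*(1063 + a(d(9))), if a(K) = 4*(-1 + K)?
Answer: 4808986743/2644 ≈ 1.8188e+6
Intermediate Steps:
d(o) = o + o**2 (d(o) = o**2 + o = o + o**2)
a(K) = -4 + 4*K
A = 2033/2644 (A = 2033*(1/2644) = 2033/2644 ≈ 0.76891)
(1281 + A)*(1063 + a(d(9))) = (1281 + 2033/2644)*(1063 + (-4 + 4*(9*(1 + 9)))) = 3388997*(1063 + (-4 + 4*(9*10)))/2644 = 3388997*(1063 + (-4 + 4*90))/2644 = 3388997*(1063 + (-4 + 360))/2644 = 3388997*(1063 + 356)/2644 = (3388997/2644)*1419 = 4808986743/2644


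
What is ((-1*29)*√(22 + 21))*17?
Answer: -493*√43 ≈ -3232.8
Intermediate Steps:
((-1*29)*√(22 + 21))*17 = -29*√43*17 = -493*√43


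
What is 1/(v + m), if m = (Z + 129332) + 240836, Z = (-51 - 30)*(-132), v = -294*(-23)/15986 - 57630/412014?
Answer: 548871317/209043285189744 ≈ 2.6256e-6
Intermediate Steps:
v = 155397124/548871317 (v = 6762*(1/15986) - 57630*1/412014 = 3381/7993 - 9605/68669 = 155397124/548871317 ≈ 0.28312)
Z = 10692 (Z = -81*(-132) = 10692)
m = 380860 (m = (10692 + 129332) + 240836 = 140024 + 240836 = 380860)
1/(v + m) = 1/(155397124/548871317 + 380860) = 1/(209043285189744/548871317) = 548871317/209043285189744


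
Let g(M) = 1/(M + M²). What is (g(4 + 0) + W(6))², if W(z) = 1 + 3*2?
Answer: 19881/400 ≈ 49.703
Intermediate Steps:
W(z) = 7 (W(z) = 1 + 6 = 7)
(g(4 + 0) + W(6))² = (1/((4 + 0)*(1 + (4 + 0))) + 7)² = (1/(4*(1 + 4)) + 7)² = ((¼)/5 + 7)² = ((¼)*(⅕) + 7)² = (1/20 + 7)² = (141/20)² = 19881/400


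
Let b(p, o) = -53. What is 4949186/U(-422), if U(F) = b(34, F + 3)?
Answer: -4949186/53 ≈ -93381.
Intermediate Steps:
U(F) = -53
4949186/U(-422) = 4949186/(-53) = 4949186*(-1/53) = -4949186/53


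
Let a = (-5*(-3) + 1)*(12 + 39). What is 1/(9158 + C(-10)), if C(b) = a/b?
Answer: 5/45382 ≈ 0.00011018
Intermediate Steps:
a = 816 (a = (15 + 1)*51 = 16*51 = 816)
C(b) = 816/b
1/(9158 + C(-10)) = 1/(9158 + 816/(-10)) = 1/(9158 + 816*(-1/10)) = 1/(9158 - 408/5) = 1/(45382/5) = 5/45382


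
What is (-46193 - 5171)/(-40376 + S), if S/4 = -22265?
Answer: 12841/32359 ≈ 0.39683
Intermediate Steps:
S = -89060 (S = 4*(-22265) = -89060)
(-46193 - 5171)/(-40376 + S) = (-46193 - 5171)/(-40376 - 89060) = -51364/(-129436) = -51364*(-1/129436) = 12841/32359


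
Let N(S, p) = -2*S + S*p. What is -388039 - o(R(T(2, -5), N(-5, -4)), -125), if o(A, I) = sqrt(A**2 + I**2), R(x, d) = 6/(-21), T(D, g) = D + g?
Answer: -388039 - sqrt(765629)/7 ≈ -3.8816e+5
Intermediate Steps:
R(x, d) = -2/7 (R(x, d) = 6*(-1/21) = -2/7)
-388039 - o(R(T(2, -5), N(-5, -4)), -125) = -388039 - sqrt((-2/7)**2 + (-125)**2) = -388039 - sqrt(4/49 + 15625) = -388039 - sqrt(765629/49) = -388039 - sqrt(765629)/7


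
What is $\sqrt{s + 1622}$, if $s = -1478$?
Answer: $12$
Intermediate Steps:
$\sqrt{s + 1622} = \sqrt{-1478 + 1622} = \sqrt{144} = 12$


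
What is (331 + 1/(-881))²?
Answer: 85036392100/776161 ≈ 1.0956e+5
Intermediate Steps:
(331 + 1/(-881))² = (331 - 1/881)² = (291610/881)² = 85036392100/776161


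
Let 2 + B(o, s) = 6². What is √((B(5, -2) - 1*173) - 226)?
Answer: I*√365 ≈ 19.105*I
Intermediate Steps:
B(o, s) = 34 (B(o, s) = -2 + 6² = -2 + 36 = 34)
√((B(5, -2) - 1*173) - 226) = √((34 - 1*173) - 226) = √((34 - 173) - 226) = √(-139 - 226) = √(-365) = I*√365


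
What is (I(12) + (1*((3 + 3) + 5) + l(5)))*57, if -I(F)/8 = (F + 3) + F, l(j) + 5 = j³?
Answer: -4845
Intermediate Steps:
l(j) = -5 + j³
I(F) = -24 - 16*F (I(F) = -8*((F + 3) + F) = -8*((3 + F) + F) = -8*(3 + 2*F) = -24 - 16*F)
(I(12) + (1*((3 + 3) + 5) + l(5)))*57 = ((-24 - 16*12) + (1*((3 + 3) + 5) + (-5 + 5³)))*57 = ((-24 - 192) + (1*(6 + 5) + (-5 + 125)))*57 = (-216 + (1*11 + 120))*57 = (-216 + (11 + 120))*57 = (-216 + 131)*57 = -85*57 = -4845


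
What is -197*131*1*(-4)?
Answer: 103228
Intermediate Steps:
-197*131*1*(-4) = -25807*(-4) = -1*(-103228) = 103228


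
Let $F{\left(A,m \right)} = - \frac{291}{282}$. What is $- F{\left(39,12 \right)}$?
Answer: $\frac{97}{94} \approx 1.0319$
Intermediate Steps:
$F{\left(A,m \right)} = - \frac{97}{94}$ ($F{\left(A,m \right)} = \left(-291\right) \frac{1}{282} = - \frac{97}{94}$)
$- F{\left(39,12 \right)} = \left(-1\right) \left(- \frac{97}{94}\right) = \frac{97}{94}$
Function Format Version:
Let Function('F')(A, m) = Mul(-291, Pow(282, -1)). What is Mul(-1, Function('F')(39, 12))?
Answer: Rational(97, 94) ≈ 1.0319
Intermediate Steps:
Function('F')(A, m) = Rational(-97, 94) (Function('F')(A, m) = Mul(-291, Rational(1, 282)) = Rational(-97, 94))
Mul(-1, Function('F')(39, 12)) = Mul(-1, Rational(-97, 94)) = Rational(97, 94)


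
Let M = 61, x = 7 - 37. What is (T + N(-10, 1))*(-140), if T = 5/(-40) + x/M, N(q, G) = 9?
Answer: -143185/122 ≈ -1173.6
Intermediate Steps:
x = -30
T = -301/488 (T = 5/(-40) - 30/61 = 5*(-1/40) - 30*1/61 = -⅛ - 30/61 = -301/488 ≈ -0.61680)
(T + N(-10, 1))*(-140) = (-301/488 + 9)*(-140) = (4091/488)*(-140) = -143185/122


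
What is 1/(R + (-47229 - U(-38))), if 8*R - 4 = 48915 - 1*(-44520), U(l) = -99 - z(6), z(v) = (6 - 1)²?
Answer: -8/283401 ≈ -2.8229e-5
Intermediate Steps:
z(v) = 25 (z(v) = 5² = 25)
U(l) = -124 (U(l) = -99 - 1*25 = -99 - 25 = -124)
R = 93439/8 (R = ½ + (48915 - 1*(-44520))/8 = ½ + (48915 + 44520)/8 = ½ + (⅛)*93435 = ½ + 93435/8 = 93439/8 ≈ 11680.)
1/(R + (-47229 - U(-38))) = 1/(93439/8 + (-47229 - 1*(-124))) = 1/(93439/8 + (-47229 + 124)) = 1/(93439/8 - 47105) = 1/(-283401/8) = -8/283401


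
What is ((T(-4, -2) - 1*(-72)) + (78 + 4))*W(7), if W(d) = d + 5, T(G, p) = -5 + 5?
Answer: 1848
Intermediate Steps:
T(G, p) = 0
W(d) = 5 + d
((T(-4, -2) - 1*(-72)) + (78 + 4))*W(7) = ((0 - 1*(-72)) + (78 + 4))*(5 + 7) = ((0 + 72) + 82)*12 = (72 + 82)*12 = 154*12 = 1848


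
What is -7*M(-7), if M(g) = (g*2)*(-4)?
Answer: -392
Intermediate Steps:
M(g) = -8*g (M(g) = (2*g)*(-4) = -8*g)
-7*M(-7) = -(-56)*(-7) = -7*56 = -392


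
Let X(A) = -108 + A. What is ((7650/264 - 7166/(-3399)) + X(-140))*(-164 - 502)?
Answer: 327357759/2266 ≈ 1.4447e+5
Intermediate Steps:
((7650/264 - 7166/(-3399)) + X(-140))*(-164 - 502) = ((7650/264 - 7166/(-3399)) + (-108 - 140))*(-164 - 502) = ((7650*(1/264) - 7166*(-1/3399)) - 248)*(-666) = ((1275/44 + 7166/3399) - 248)*(-666) = (422639/13596 - 248)*(-666) = -2949169/13596*(-666) = 327357759/2266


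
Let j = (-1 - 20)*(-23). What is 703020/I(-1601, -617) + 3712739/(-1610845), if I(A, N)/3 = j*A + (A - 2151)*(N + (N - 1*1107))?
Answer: -29362107170811/12903108465905 ≈ -2.2756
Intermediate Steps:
j = 483 (j = -21*(-23) = 483)
I(A, N) = 1449*A + 3*(-2151 + A)*(-1107 + 2*N) (I(A, N) = 3*(483*A + (A - 2151)*(N + (N - 1*1107))) = 3*(483*A + (-2151 + A)*(N + (N - 1107))) = 3*(483*A + (-2151 + A)*(N + (-1107 + N))) = 3*(483*A + (-2151 + A)*(-1107 + 2*N)) = 1449*A + 3*(-2151 + A)*(-1107 + 2*N))
703020/I(-1601, -617) + 3712739/(-1610845) = 703020/(7143471 - 12906*(-617) - 1872*(-1601) + 6*(-1601)*(-617)) + 3712739/(-1610845) = 703020/(7143471 + 7963002 + 2997072 + 5926902) + 3712739*(-1/1610845) = 703020/24030447 - 3712739/1610845 = 703020*(1/24030447) - 3712739/1610845 = 234340/8010149 - 3712739/1610845 = -29362107170811/12903108465905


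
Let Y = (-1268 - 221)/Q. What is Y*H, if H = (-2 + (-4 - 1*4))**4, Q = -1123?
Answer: 14890000/1123 ≈ 13259.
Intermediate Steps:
Y = 1489/1123 (Y = (-1268 - 221)/(-1123) = -1489*(-1/1123) = 1489/1123 ≈ 1.3259)
H = 10000 (H = (-2 + (-4 - 4))**4 = (-2 - 8)**4 = (-10)**4 = 10000)
Y*H = (1489/1123)*10000 = 14890000/1123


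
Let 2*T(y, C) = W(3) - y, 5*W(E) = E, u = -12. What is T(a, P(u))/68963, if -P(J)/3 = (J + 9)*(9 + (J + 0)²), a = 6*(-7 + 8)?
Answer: -27/689630 ≈ -3.9151e-5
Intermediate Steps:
a = 6 (a = 6*1 = 6)
W(E) = E/5
P(J) = -3*(9 + J)*(9 + J²) (P(J) = -3*(J + 9)*(9 + (J + 0)²) = -3*(9 + J)*(9 + J²))
T(y, C) = 3/10 - y/2 (T(y, C) = ((⅕)*3 - y)/2 = (⅗ - y)/2 = 3/10 - y/2)
T(a, P(u))/68963 = (3/10 - ½*6)/68963 = (3/10 - 3)*(1/68963) = -27/10*1/68963 = -27/689630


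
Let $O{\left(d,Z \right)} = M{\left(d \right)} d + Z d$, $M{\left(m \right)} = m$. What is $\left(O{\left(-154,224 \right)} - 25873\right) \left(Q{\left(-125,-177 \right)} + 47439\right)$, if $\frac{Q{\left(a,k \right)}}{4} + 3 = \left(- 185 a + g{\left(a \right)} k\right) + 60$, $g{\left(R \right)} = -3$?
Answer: $-5215392023$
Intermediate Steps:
$O{\left(d,Z \right)} = d^{2} + Z d$ ($O{\left(d,Z \right)} = d d + Z d = d^{2} + Z d$)
$Q{\left(a,k \right)} = 228 - 740 a - 12 k$ ($Q{\left(a,k \right)} = -12 + 4 \left(\left(- 185 a - 3 k\right) + 60\right) = -12 + 4 \left(60 - 185 a - 3 k\right) = -12 - \left(-240 + 12 k + 740 a\right) = 228 - 740 a - 12 k$)
$\left(O{\left(-154,224 \right)} - 25873\right) \left(Q{\left(-125,-177 \right)} + 47439\right) = \left(- 154 \left(224 - 154\right) - 25873\right) \left(\left(228 - -92500 - -2124\right) + 47439\right) = \left(\left(-154\right) 70 - 25873\right) \left(\left(228 + 92500 + 2124\right) + 47439\right) = \left(-10780 - 25873\right) \left(94852 + 47439\right) = \left(-36653\right) 142291 = -5215392023$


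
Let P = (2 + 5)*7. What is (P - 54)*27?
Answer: -135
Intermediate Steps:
P = 49 (P = 7*7 = 49)
(P - 54)*27 = (49 - 54)*27 = -5*27 = -135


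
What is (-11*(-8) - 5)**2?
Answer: 6889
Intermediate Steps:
(-11*(-8) - 5)**2 = (88 - 5)**2 = 83**2 = 6889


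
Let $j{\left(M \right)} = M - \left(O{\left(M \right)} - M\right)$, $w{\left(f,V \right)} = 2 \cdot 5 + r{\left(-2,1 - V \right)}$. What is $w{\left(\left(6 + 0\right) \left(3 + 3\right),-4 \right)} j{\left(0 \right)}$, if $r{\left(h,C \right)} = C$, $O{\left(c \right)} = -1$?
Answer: $15$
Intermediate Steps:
$w{\left(f,V \right)} = 11 - V$ ($w{\left(f,V \right)} = 2 \cdot 5 - \left(-1 + V\right) = 10 - \left(-1 + V\right) = 11 - V$)
$j{\left(M \right)} = 1 + 2 M$ ($j{\left(M \right)} = M - \left(-1 - M\right) = M + \left(1 + M\right) = 1 + 2 M$)
$w{\left(\left(6 + 0\right) \left(3 + 3\right),-4 \right)} j{\left(0 \right)} = \left(11 - -4\right) \left(1 + 2 \cdot 0\right) = \left(11 + 4\right) \left(1 + 0\right) = 15 \cdot 1 = 15$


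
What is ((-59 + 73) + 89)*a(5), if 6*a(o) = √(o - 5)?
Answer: 0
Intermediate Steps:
a(o) = √(-5 + o)/6 (a(o) = √(o - 5)/6 = √(-5 + o)/6)
((-59 + 73) + 89)*a(5) = ((-59 + 73) + 89)*(√(-5 + 5)/6) = (14 + 89)*(√0/6) = 103*((⅙)*0) = 103*0 = 0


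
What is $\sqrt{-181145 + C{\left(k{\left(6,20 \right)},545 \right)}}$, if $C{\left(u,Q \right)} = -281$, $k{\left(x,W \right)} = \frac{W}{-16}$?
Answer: $i \sqrt{181426} \approx 425.94 i$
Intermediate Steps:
$k{\left(x,W \right)} = - \frac{W}{16}$ ($k{\left(x,W \right)} = W \left(- \frac{1}{16}\right) = - \frac{W}{16}$)
$\sqrt{-181145 + C{\left(k{\left(6,20 \right)},545 \right)}} = \sqrt{-181145 - 281} = \sqrt{-181426} = i \sqrt{181426}$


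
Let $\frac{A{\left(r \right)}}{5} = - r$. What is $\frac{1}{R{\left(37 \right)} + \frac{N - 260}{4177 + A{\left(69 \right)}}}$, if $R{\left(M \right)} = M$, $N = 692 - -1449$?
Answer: $\frac{3832}{143665} \approx 0.026673$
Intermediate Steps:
$A{\left(r \right)} = - 5 r$ ($A{\left(r \right)} = 5 \left(- r\right) = - 5 r$)
$N = 2141$ ($N = 692 + 1449 = 2141$)
$\frac{1}{R{\left(37 \right)} + \frac{N - 260}{4177 + A{\left(69 \right)}}} = \frac{1}{37 + \frac{2141 - 260}{4177 - 345}} = \frac{1}{37 + \frac{1881}{4177 - 345}} = \frac{1}{37 + \frac{1881}{3832}} = \frac{1}{\frac{143665}{3832}} = \frac{3832}{143665}$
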